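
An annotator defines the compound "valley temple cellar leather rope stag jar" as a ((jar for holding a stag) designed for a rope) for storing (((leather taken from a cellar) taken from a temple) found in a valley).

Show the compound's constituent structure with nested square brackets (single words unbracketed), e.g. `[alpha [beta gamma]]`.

[[valley [temple [cellar leather]]] [rope [stag jar]]]

Overall it is a kind of jar (specifically "rope stag jar"); the modifier is "valley temple cellar leather".
"valley temple cellar leather" → head "leather" (specifically "temple cellar leather"), modifier "valley".
"temple cellar leather" → head "leather" (specifically "cellar leather"), modifier "temple".
"cellar leather" → head "leather", modifier "cellar".
"rope stag jar" → head "jar" (specifically "stag jar"), modifier "rope".
"stag jar" → head "jar", modifier "stag".
Assembled: [[valley [temple [cellar leather]]] [rope [stag jar]]].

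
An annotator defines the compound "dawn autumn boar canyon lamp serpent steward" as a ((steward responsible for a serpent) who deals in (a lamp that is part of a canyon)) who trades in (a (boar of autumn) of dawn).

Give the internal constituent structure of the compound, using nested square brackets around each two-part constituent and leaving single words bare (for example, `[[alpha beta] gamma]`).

[[dawn [autumn boar]] [[canyon lamp] [serpent steward]]]

The outermost head in the paraphrase is "steward" (specifically "canyon lamp serpent steward"), modified by "dawn autumn boar".
Inside "dawn autumn boar": head "boar" (specifically "autumn boar"), modifier "dawn".
Inside "autumn boar": head "boar", modifier "autumn".
Inside "canyon lamp serpent steward": head "steward" (specifically "serpent steward"), modifier "canyon lamp".
Inside "canyon lamp": head "lamp", modifier "canyon".
Inside "serpent steward": head "steward", modifier "serpent".
So the structure is [[dawn [autumn boar]] [[canyon lamp] [serpent steward]]].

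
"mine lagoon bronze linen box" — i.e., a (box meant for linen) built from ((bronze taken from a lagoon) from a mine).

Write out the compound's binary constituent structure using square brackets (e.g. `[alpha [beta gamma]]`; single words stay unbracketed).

[[mine [lagoon bronze]] [linen box]]

At the top level: head "box" (specifically "linen box"); modifier "mine lagoon bronze".
"mine lagoon bronze" → head "bronze" (specifically "lagoon bronze"), modifier "mine".
"lagoon bronze" → head "bronze", modifier "lagoon".
"linen box" → head "box", modifier "linen".
Putting it together: [[mine [lagoon bronze]] [linen box]].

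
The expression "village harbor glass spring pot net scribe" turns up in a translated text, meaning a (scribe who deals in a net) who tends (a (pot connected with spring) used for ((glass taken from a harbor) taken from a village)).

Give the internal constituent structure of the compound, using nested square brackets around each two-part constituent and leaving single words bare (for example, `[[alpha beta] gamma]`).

The outermost head in the paraphrase is "scribe" (specifically "net scribe"), modified by "village harbor glass spring pot".
Inside "village harbor glass spring pot": head "pot" (specifically "spring pot"), modifier "village harbor glass".
Inside "village harbor glass": head "glass" (specifically "harbor glass"), modifier "village".
Inside "harbor glass": head "glass", modifier "harbor".
Inside "spring pot": head "pot", modifier "spring".
Inside "net scribe": head "scribe", modifier "net".
So the structure is [[[village [harbor glass]] [spring pot]] [net scribe]].

[[[village [harbor glass]] [spring pot]] [net scribe]]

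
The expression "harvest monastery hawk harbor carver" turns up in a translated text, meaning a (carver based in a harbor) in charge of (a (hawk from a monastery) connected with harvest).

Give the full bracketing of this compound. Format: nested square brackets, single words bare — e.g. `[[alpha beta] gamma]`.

[[harvest [monastery hawk]] [harbor carver]]

At the top level: head "carver" (specifically "harbor carver"); modifier "harvest monastery hawk".
Inside "harvest monastery hawk": head "hawk" (specifically "monastery hawk"), modifier "harvest".
Inside "monastery hawk": head "hawk", modifier "monastery".
Inside "harbor carver": head "carver", modifier "harbor".
Putting it together: [[harvest [monastery hawk]] [harbor carver]].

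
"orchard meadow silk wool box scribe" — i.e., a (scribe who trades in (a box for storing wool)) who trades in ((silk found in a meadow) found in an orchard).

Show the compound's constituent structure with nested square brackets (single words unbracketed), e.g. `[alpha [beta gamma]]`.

Whole compound: head "scribe" (specifically "wool box scribe"), modifier "orchard meadow silk".
Within "orchard meadow silk", the head is "silk" (specifically "meadow silk") and the modifier is "orchard".
Within "meadow silk", the head is "silk" and the modifier is "meadow".
Within "wool box scribe", the head is "scribe" and the modifier is "wool box".
Within "wool box", the head is "box" and the modifier is "wool".
Assembled: [[orchard [meadow silk]] [[wool box] scribe]].

[[orchard [meadow silk]] [[wool box] scribe]]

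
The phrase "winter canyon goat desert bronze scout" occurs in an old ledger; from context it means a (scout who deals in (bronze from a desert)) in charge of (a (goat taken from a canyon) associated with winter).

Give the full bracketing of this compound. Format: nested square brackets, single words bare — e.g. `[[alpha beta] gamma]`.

Overall it is a kind of scout (specifically "desert bronze scout"); the modifier is "winter canyon goat".
Within "winter canyon goat", the head is "goat" (specifically "canyon goat") and the modifier is "winter".
Within "canyon goat", the head is "goat" and the modifier is "canyon".
Within "desert bronze scout", the head is "scout" and the modifier is "desert bronze".
Within "desert bronze", the head is "bronze" and the modifier is "desert".
Putting it together: [[winter [canyon goat]] [[desert bronze] scout]].

[[winter [canyon goat]] [[desert bronze] scout]]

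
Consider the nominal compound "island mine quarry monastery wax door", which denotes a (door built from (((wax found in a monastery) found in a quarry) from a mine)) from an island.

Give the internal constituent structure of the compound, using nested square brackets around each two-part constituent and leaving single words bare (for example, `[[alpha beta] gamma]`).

Whole compound: head "door" (specifically "mine quarry monastery wax door"), modifier "island".
Within "mine quarry monastery wax door", the head is "door" and the modifier is "mine quarry monastery wax".
Within "mine quarry monastery wax", the head is "wax" (specifically "quarry monastery wax") and the modifier is "mine".
Within "quarry monastery wax", the head is "wax" (specifically "monastery wax") and the modifier is "quarry".
Within "monastery wax", the head is "wax" and the modifier is "monastery".
So the structure is [island [[mine [quarry [monastery wax]]] door]].

[island [[mine [quarry [monastery wax]]] door]]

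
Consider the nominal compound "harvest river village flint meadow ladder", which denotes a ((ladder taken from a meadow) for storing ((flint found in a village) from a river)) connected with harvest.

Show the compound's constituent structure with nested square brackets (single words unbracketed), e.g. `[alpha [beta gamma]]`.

Whole compound: head "ladder" (specifically "river village flint meadow ladder"), modifier "harvest".
Within "river village flint meadow ladder", the head is "ladder" (specifically "meadow ladder") and the modifier is "river village flint".
Within "river village flint", the head is "flint" (specifically "village flint") and the modifier is "river".
Within "village flint", the head is "flint" and the modifier is "village".
Within "meadow ladder", the head is "ladder" and the modifier is "meadow".
So the structure is [harvest [[river [village flint]] [meadow ladder]]].

[harvest [[river [village flint]] [meadow ladder]]]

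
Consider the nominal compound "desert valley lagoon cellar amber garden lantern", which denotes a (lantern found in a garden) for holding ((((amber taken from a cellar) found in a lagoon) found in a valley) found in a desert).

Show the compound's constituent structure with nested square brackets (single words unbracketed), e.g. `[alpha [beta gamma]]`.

[[desert [valley [lagoon [cellar amber]]]] [garden lantern]]

At the top level: head "lantern" (specifically "garden lantern"); modifier "desert valley lagoon cellar amber".
"desert valley lagoon cellar amber" → head "amber" (specifically "valley lagoon cellar amber"), modifier "desert".
"valley lagoon cellar amber" → head "amber" (specifically "lagoon cellar amber"), modifier "valley".
"lagoon cellar amber" → head "amber" (specifically "cellar amber"), modifier "lagoon".
"cellar amber" → head "amber", modifier "cellar".
"garden lantern" → head "lantern", modifier "garden".
Assembled: [[desert [valley [lagoon [cellar amber]]]] [garden lantern]].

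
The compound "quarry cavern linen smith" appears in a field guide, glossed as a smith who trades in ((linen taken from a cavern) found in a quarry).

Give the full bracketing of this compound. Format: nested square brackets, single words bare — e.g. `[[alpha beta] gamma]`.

The outermost head in the paraphrase is "smith", modified by "quarry cavern linen".
Inside "quarry cavern linen": head "linen" (specifically "cavern linen"), modifier "quarry".
Inside "cavern linen": head "linen", modifier "cavern".
Putting it together: [[quarry [cavern linen]] smith].

[[quarry [cavern linen]] smith]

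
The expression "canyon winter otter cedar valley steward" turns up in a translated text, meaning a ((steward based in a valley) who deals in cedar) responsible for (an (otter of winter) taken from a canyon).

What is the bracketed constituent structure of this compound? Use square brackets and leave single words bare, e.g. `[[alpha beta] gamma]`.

[[canyon [winter otter]] [cedar [valley steward]]]

At the top level: head "steward" (specifically "cedar valley steward"); modifier "canyon winter otter".
"canyon winter otter" → head "otter" (specifically "winter otter"), modifier "canyon".
"winter otter" → head "otter", modifier "winter".
"cedar valley steward" → head "steward" (specifically "valley steward"), modifier "cedar".
"valley steward" → head "steward", modifier "valley".
Assembled: [[canyon [winter otter]] [cedar [valley steward]]].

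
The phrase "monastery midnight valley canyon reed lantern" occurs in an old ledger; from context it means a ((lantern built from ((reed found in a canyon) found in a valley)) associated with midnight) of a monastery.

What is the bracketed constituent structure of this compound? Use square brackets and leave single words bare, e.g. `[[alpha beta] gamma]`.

[monastery [midnight [[valley [canyon reed]] lantern]]]

At the top level: head "lantern" (specifically "midnight valley canyon reed lantern"); modifier "monastery".
Within "midnight valley canyon reed lantern", the head is "lantern" (specifically "valley canyon reed lantern") and the modifier is "midnight".
Within "valley canyon reed lantern", the head is "lantern" and the modifier is "valley canyon reed".
Within "valley canyon reed", the head is "reed" (specifically "canyon reed") and the modifier is "valley".
Within "canyon reed", the head is "reed" and the modifier is "canyon".
Putting it together: [monastery [midnight [[valley [canyon reed]] lantern]]].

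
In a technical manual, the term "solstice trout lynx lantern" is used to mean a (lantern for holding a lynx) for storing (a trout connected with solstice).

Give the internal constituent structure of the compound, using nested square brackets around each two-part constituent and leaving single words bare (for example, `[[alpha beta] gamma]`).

[[solstice trout] [lynx lantern]]

At the top level: head "lantern" (specifically "lynx lantern"); modifier "solstice trout".
"solstice trout" → head "trout", modifier "solstice".
"lynx lantern" → head "lantern", modifier "lynx".
So the structure is [[solstice trout] [lynx lantern]].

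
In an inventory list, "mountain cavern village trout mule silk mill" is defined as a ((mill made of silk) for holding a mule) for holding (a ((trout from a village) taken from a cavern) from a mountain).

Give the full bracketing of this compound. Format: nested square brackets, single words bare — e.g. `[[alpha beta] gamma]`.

[[mountain [cavern [village trout]]] [mule [silk mill]]]

Whole compound: head "mill" (specifically "mule silk mill"), modifier "mountain cavern village trout".
"mountain cavern village trout" → head "trout" (specifically "cavern village trout"), modifier "mountain".
"cavern village trout" → head "trout" (specifically "village trout"), modifier "cavern".
"village trout" → head "trout", modifier "village".
"mule silk mill" → head "mill" (specifically "silk mill"), modifier "mule".
"silk mill" → head "mill", modifier "silk".
So the structure is [[mountain [cavern [village trout]]] [mule [silk mill]]].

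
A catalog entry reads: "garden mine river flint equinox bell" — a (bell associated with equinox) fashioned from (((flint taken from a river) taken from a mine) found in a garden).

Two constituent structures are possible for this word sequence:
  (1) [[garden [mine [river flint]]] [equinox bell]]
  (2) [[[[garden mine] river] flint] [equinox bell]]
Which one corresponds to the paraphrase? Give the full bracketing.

[[garden [mine [river flint]]] [equinox bell]]

The paraphrase's head is the "bell" part ("equinox bell"); its modifier is "garden mine river flint".
That top-level split, carried through the inner groups, gives [[garden [mine [river flint]]] [equinox bell]].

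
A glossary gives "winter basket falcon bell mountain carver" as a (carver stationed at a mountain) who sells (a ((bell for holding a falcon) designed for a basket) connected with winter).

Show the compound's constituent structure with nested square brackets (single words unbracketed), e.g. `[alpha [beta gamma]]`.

At the top level: head "carver" (specifically "mountain carver"); modifier "winter basket falcon bell".
Within "winter basket falcon bell", the head is "bell" (specifically "basket falcon bell") and the modifier is "winter".
Within "basket falcon bell", the head is "bell" (specifically "falcon bell") and the modifier is "basket".
Within "falcon bell", the head is "bell" and the modifier is "falcon".
Within "mountain carver", the head is "carver" and the modifier is "mountain".
So the structure is [[winter [basket [falcon bell]]] [mountain carver]].

[[winter [basket [falcon bell]]] [mountain carver]]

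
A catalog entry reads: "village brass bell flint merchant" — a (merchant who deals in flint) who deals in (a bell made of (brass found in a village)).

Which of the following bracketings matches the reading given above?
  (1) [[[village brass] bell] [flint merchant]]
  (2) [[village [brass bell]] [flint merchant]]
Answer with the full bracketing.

The paraphrase's head is the "merchant" part ("flint merchant"); its modifier is "village brass bell".
That top-level split, carried through the inner groups, gives [[[village brass] bell] [flint merchant]].

[[[village brass] bell] [flint merchant]]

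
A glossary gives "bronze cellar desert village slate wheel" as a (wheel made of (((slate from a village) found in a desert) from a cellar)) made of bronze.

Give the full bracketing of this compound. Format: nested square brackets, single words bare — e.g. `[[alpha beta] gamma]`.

At the top level: head "wheel" (specifically "cellar desert village slate wheel"); modifier "bronze".
Within "cellar desert village slate wheel", the head is "wheel" and the modifier is "cellar desert village slate".
Within "cellar desert village slate", the head is "slate" (specifically "desert village slate") and the modifier is "cellar".
Within "desert village slate", the head is "slate" (specifically "village slate") and the modifier is "desert".
Within "village slate", the head is "slate" and the modifier is "village".
So the structure is [bronze [[cellar [desert [village slate]]] wheel]].

[bronze [[cellar [desert [village slate]]] wheel]]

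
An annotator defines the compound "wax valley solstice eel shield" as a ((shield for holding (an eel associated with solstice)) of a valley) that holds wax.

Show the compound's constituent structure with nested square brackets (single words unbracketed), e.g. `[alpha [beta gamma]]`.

Overall it is a kind of shield (specifically "valley solstice eel shield"); the modifier is "wax".
"valley solstice eel shield" → head "shield" (specifically "solstice eel shield"), modifier "valley".
"solstice eel shield" → head "shield", modifier "solstice eel".
"solstice eel" → head "eel", modifier "solstice".
So the structure is [wax [valley [[solstice eel] shield]]].

[wax [valley [[solstice eel] shield]]]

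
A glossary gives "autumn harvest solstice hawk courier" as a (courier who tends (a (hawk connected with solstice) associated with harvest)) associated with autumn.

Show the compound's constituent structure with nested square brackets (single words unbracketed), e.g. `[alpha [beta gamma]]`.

The outermost head in the paraphrase is "courier" (specifically "harvest solstice hawk courier"), modified by "autumn".
"harvest solstice hawk courier" → head "courier", modifier "harvest solstice hawk".
"harvest solstice hawk" → head "hawk" (specifically "solstice hawk"), modifier "harvest".
"solstice hawk" → head "hawk", modifier "solstice".
Putting it together: [autumn [[harvest [solstice hawk]] courier]].

[autumn [[harvest [solstice hawk]] courier]]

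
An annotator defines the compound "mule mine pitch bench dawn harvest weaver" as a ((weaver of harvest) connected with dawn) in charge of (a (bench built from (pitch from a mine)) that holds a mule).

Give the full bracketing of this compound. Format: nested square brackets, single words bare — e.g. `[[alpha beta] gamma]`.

At the top level: head "weaver" (specifically "dawn harvest weaver"); modifier "mule mine pitch bench".
Within "mule mine pitch bench", the head is "bench" (specifically "mine pitch bench") and the modifier is "mule".
Within "mine pitch bench", the head is "bench" and the modifier is "mine pitch".
Within "mine pitch", the head is "pitch" and the modifier is "mine".
Within "dawn harvest weaver", the head is "weaver" (specifically "harvest weaver") and the modifier is "dawn".
Within "harvest weaver", the head is "weaver" and the modifier is "harvest".
So the structure is [[mule [[mine pitch] bench]] [dawn [harvest weaver]]].

[[mule [[mine pitch] bench]] [dawn [harvest weaver]]]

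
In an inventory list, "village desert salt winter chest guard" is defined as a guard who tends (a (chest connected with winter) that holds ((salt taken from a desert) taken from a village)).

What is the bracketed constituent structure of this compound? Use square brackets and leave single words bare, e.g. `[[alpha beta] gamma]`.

[[[village [desert salt]] [winter chest]] guard]

Overall it is a kind of guard; the modifier is "village desert salt winter chest".
Within "village desert salt winter chest", the head is "chest" (specifically "winter chest") and the modifier is "village desert salt".
Within "village desert salt", the head is "salt" (specifically "desert salt") and the modifier is "village".
Within "desert salt", the head is "salt" and the modifier is "desert".
Within "winter chest", the head is "chest" and the modifier is "winter".
Assembled: [[[village [desert salt]] [winter chest]] guard].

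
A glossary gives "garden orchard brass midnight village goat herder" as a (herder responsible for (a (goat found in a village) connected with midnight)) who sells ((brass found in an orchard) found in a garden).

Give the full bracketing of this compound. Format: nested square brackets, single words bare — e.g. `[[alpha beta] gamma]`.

Whole compound: head "herder" (specifically "midnight village goat herder"), modifier "garden orchard brass".
"garden orchard brass" → head "brass" (specifically "orchard brass"), modifier "garden".
"orchard brass" → head "brass", modifier "orchard".
"midnight village goat herder" → head "herder", modifier "midnight village goat".
"midnight village goat" → head "goat" (specifically "village goat"), modifier "midnight".
"village goat" → head "goat", modifier "village".
Putting it together: [[garden [orchard brass]] [[midnight [village goat]] herder]].

[[garden [orchard brass]] [[midnight [village goat]] herder]]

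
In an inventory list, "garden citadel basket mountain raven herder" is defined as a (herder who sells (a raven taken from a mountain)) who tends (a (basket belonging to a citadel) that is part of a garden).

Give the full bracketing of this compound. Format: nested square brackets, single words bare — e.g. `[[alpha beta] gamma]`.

Whole compound: head "herder" (specifically "mountain raven herder"), modifier "garden citadel basket".
Inside "garden citadel basket": head "basket" (specifically "citadel basket"), modifier "garden".
Inside "citadel basket": head "basket", modifier "citadel".
Inside "mountain raven herder": head "herder", modifier "mountain raven".
Inside "mountain raven": head "raven", modifier "mountain".
Putting it together: [[garden [citadel basket]] [[mountain raven] herder]].

[[garden [citadel basket]] [[mountain raven] herder]]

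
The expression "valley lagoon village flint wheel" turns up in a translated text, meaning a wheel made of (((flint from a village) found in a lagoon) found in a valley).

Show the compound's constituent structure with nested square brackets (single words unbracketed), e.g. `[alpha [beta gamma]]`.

Whole compound: head "wheel", modifier "valley lagoon village flint".
Within "valley lagoon village flint", the head is "flint" (specifically "lagoon village flint") and the modifier is "valley".
Within "lagoon village flint", the head is "flint" (specifically "village flint") and the modifier is "lagoon".
Within "village flint", the head is "flint" and the modifier is "village".
Putting it together: [[valley [lagoon [village flint]]] wheel].

[[valley [lagoon [village flint]]] wheel]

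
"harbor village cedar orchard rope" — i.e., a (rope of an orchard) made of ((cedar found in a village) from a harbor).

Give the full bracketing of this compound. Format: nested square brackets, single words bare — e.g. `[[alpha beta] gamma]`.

Whole compound: head "rope" (specifically "orchard rope"), modifier "harbor village cedar".
Inside "harbor village cedar": head "cedar" (specifically "village cedar"), modifier "harbor".
Inside "village cedar": head "cedar", modifier "village".
Inside "orchard rope": head "rope", modifier "orchard".
So the structure is [[harbor [village cedar]] [orchard rope]].

[[harbor [village cedar]] [orchard rope]]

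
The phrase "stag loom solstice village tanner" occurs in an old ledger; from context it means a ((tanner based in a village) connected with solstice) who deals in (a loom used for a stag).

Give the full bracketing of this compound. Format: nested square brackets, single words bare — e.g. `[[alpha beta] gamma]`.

Whole compound: head "tanner" (specifically "solstice village tanner"), modifier "stag loom".
Within "stag loom", the head is "loom" and the modifier is "stag".
Within "solstice village tanner", the head is "tanner" (specifically "village tanner") and the modifier is "solstice".
Within "village tanner", the head is "tanner" and the modifier is "village".
Assembled: [[stag loom] [solstice [village tanner]]].

[[stag loom] [solstice [village tanner]]]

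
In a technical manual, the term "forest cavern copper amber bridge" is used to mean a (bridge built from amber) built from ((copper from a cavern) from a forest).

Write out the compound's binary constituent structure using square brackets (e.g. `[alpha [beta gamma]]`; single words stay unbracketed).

[[forest [cavern copper]] [amber bridge]]

At the top level: head "bridge" (specifically "amber bridge"); modifier "forest cavern copper".
"forest cavern copper" → head "copper" (specifically "cavern copper"), modifier "forest".
"cavern copper" → head "copper", modifier "cavern".
"amber bridge" → head "bridge", modifier "amber".
So the structure is [[forest [cavern copper]] [amber bridge]].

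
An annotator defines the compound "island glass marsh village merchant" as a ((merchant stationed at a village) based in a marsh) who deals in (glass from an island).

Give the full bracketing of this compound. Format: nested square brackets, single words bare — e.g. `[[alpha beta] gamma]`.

[[island glass] [marsh [village merchant]]]

At the top level: head "merchant" (specifically "marsh village merchant"); modifier "island glass".
Inside "island glass": head "glass", modifier "island".
Inside "marsh village merchant": head "merchant" (specifically "village merchant"), modifier "marsh".
Inside "village merchant": head "merchant", modifier "village".
Putting it together: [[island glass] [marsh [village merchant]]].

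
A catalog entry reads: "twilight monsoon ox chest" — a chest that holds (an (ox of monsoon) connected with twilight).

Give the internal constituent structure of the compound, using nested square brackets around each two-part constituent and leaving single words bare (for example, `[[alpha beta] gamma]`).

[[twilight [monsoon ox]] chest]

Overall it is a kind of chest; the modifier is "twilight monsoon ox".
Inside "twilight monsoon ox": head "ox" (specifically "monsoon ox"), modifier "twilight".
Inside "monsoon ox": head "ox", modifier "monsoon".
Assembled: [[twilight [monsoon ox]] chest].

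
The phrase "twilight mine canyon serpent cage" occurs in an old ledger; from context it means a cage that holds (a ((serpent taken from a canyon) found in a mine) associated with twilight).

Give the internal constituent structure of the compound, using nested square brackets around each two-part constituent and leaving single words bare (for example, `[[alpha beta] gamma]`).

[[twilight [mine [canyon serpent]]] cage]

At the top level: head "cage"; modifier "twilight mine canyon serpent".
Within "twilight mine canyon serpent", the head is "serpent" (specifically "mine canyon serpent") and the modifier is "twilight".
Within "mine canyon serpent", the head is "serpent" (specifically "canyon serpent") and the modifier is "mine".
Within "canyon serpent", the head is "serpent" and the modifier is "canyon".
So the structure is [[twilight [mine [canyon serpent]]] cage].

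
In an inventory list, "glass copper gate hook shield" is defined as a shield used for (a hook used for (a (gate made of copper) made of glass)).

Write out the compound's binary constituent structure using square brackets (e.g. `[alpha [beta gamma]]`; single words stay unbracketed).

At the top level: head "shield"; modifier "glass copper gate hook".
"glass copper gate hook" → head "hook", modifier "glass copper gate".
"glass copper gate" → head "gate" (specifically "copper gate"), modifier "glass".
"copper gate" → head "gate", modifier "copper".
So the structure is [[[glass [copper gate]] hook] shield].

[[[glass [copper gate]] hook] shield]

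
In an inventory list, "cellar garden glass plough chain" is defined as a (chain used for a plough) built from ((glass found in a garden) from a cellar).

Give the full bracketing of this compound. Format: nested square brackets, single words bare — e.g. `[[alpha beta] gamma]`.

Whole compound: head "chain" (specifically "plough chain"), modifier "cellar garden glass".
Within "cellar garden glass", the head is "glass" (specifically "garden glass") and the modifier is "cellar".
Within "garden glass", the head is "glass" and the modifier is "garden".
Within "plough chain", the head is "chain" and the modifier is "plough".
Assembled: [[cellar [garden glass]] [plough chain]].

[[cellar [garden glass]] [plough chain]]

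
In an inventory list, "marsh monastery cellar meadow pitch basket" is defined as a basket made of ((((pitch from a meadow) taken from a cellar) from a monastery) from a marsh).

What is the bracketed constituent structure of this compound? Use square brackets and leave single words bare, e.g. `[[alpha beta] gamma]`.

[[marsh [monastery [cellar [meadow pitch]]]] basket]

Whole compound: head "basket", modifier "marsh monastery cellar meadow pitch".
Within "marsh monastery cellar meadow pitch", the head is "pitch" (specifically "monastery cellar meadow pitch") and the modifier is "marsh".
Within "monastery cellar meadow pitch", the head is "pitch" (specifically "cellar meadow pitch") and the modifier is "monastery".
Within "cellar meadow pitch", the head is "pitch" (specifically "meadow pitch") and the modifier is "cellar".
Within "meadow pitch", the head is "pitch" and the modifier is "meadow".
Assembled: [[marsh [monastery [cellar [meadow pitch]]]] basket].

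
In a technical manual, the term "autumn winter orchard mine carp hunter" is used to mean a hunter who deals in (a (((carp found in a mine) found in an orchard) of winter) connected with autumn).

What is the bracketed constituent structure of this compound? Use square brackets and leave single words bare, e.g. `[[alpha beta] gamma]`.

The outermost head in the paraphrase is "hunter", modified by "autumn winter orchard mine carp".
Inside "autumn winter orchard mine carp": head "carp" (specifically "winter orchard mine carp"), modifier "autumn".
Inside "winter orchard mine carp": head "carp" (specifically "orchard mine carp"), modifier "winter".
Inside "orchard mine carp": head "carp" (specifically "mine carp"), modifier "orchard".
Inside "mine carp": head "carp", modifier "mine".
So the structure is [[autumn [winter [orchard [mine carp]]]] hunter].

[[autumn [winter [orchard [mine carp]]]] hunter]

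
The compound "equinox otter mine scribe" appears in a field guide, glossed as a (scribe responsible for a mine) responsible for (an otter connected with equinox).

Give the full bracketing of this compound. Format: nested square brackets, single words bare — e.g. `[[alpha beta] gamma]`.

Overall it is a kind of scribe (specifically "mine scribe"); the modifier is "equinox otter".
Inside "equinox otter": head "otter", modifier "equinox".
Inside "mine scribe": head "scribe", modifier "mine".
So the structure is [[equinox otter] [mine scribe]].

[[equinox otter] [mine scribe]]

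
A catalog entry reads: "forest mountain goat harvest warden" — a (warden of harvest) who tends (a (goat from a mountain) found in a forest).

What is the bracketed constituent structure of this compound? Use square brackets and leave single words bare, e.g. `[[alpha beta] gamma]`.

[[forest [mountain goat]] [harvest warden]]

Overall it is a kind of warden (specifically "harvest warden"); the modifier is "forest mountain goat".
Inside "forest mountain goat": head "goat" (specifically "mountain goat"), modifier "forest".
Inside "mountain goat": head "goat", modifier "mountain".
Inside "harvest warden": head "warden", modifier "harvest".
Putting it together: [[forest [mountain goat]] [harvest warden]].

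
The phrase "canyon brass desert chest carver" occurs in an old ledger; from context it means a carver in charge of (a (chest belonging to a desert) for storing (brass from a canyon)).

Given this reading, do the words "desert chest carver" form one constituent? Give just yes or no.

The top-level split is [canyon brass desert chest] [carver]; the full structure is [[[canyon brass] [desert chest]] carver].
"desert chest carver" straddles a constituent boundary, so it is not a single unit.

no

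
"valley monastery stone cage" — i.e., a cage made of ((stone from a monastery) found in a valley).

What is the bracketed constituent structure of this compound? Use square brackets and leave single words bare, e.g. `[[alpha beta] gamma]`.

At the top level: head "cage"; modifier "valley monastery stone".
"valley monastery stone" → head "stone" (specifically "monastery stone"), modifier "valley".
"monastery stone" → head "stone", modifier "monastery".
So the structure is [[valley [monastery stone]] cage].

[[valley [monastery stone]] cage]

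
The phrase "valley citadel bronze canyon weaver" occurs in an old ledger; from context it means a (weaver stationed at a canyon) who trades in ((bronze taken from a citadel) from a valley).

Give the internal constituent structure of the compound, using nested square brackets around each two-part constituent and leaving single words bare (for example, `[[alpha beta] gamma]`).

Whole compound: head "weaver" (specifically "canyon weaver"), modifier "valley citadel bronze".
Inside "valley citadel bronze": head "bronze" (specifically "citadel bronze"), modifier "valley".
Inside "citadel bronze": head "bronze", modifier "citadel".
Inside "canyon weaver": head "weaver", modifier "canyon".
Assembled: [[valley [citadel bronze]] [canyon weaver]].

[[valley [citadel bronze]] [canyon weaver]]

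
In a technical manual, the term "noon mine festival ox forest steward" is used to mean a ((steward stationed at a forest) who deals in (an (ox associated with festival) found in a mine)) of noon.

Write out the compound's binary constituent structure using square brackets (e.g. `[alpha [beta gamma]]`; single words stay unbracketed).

[noon [[mine [festival ox]] [forest steward]]]

Whole compound: head "steward" (specifically "mine festival ox forest steward"), modifier "noon".
"mine festival ox forest steward" → head "steward" (specifically "forest steward"), modifier "mine festival ox".
"mine festival ox" → head "ox" (specifically "festival ox"), modifier "mine".
"festival ox" → head "ox", modifier "festival".
"forest steward" → head "steward", modifier "forest".
Putting it together: [noon [[mine [festival ox]] [forest steward]]].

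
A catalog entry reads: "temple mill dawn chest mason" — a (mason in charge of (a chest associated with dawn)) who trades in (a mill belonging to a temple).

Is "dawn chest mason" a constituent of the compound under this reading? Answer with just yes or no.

yes

The paraphrase groups the words so that "dawn chest mason" is one unit: it corresponds to a single parenthesized sub-phrase.
The full structure is [[temple mill] [[dawn chest] mason]], in which [dawn chest mason] is a constituent.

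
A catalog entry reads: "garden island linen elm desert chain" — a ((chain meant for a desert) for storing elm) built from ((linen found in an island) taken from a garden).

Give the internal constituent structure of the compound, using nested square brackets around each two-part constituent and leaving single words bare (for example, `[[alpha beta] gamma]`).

The outermost head in the paraphrase is "chain" (specifically "elm desert chain"), modified by "garden island linen".
Within "garden island linen", the head is "linen" (specifically "island linen") and the modifier is "garden".
Within "island linen", the head is "linen" and the modifier is "island".
Within "elm desert chain", the head is "chain" (specifically "desert chain") and the modifier is "elm".
Within "desert chain", the head is "chain" and the modifier is "desert".
Assembled: [[garden [island linen]] [elm [desert chain]]].

[[garden [island linen]] [elm [desert chain]]]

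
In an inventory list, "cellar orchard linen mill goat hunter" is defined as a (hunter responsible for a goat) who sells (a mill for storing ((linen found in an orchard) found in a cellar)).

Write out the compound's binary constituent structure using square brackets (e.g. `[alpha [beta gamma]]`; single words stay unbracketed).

[[[cellar [orchard linen]] mill] [goat hunter]]

The outermost head in the paraphrase is "hunter" (specifically "goat hunter"), modified by "cellar orchard linen mill".
Within "cellar orchard linen mill", the head is "mill" and the modifier is "cellar orchard linen".
Within "cellar orchard linen", the head is "linen" (specifically "orchard linen") and the modifier is "cellar".
Within "orchard linen", the head is "linen" and the modifier is "orchard".
Within "goat hunter", the head is "hunter" and the modifier is "goat".
So the structure is [[[cellar [orchard linen]] mill] [goat hunter]].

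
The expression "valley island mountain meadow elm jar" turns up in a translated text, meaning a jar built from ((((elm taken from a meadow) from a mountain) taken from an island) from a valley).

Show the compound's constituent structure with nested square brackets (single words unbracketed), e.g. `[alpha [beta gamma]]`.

[[valley [island [mountain [meadow elm]]]] jar]

The outermost head in the paraphrase is "jar", modified by "valley island mountain meadow elm".
Within "valley island mountain meadow elm", the head is "elm" (specifically "island mountain meadow elm") and the modifier is "valley".
Within "island mountain meadow elm", the head is "elm" (specifically "mountain meadow elm") and the modifier is "island".
Within "mountain meadow elm", the head is "elm" (specifically "meadow elm") and the modifier is "mountain".
Within "meadow elm", the head is "elm" and the modifier is "meadow".
Assembled: [[valley [island [mountain [meadow elm]]]] jar].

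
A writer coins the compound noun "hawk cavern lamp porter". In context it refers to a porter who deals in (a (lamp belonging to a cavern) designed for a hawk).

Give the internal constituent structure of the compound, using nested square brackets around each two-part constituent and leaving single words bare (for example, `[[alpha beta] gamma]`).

[[hawk [cavern lamp]] porter]

Overall it is a kind of porter; the modifier is "hawk cavern lamp".
"hawk cavern lamp" → head "lamp" (specifically "cavern lamp"), modifier "hawk".
"cavern lamp" → head "lamp", modifier "cavern".
Assembled: [[hawk [cavern lamp]] porter].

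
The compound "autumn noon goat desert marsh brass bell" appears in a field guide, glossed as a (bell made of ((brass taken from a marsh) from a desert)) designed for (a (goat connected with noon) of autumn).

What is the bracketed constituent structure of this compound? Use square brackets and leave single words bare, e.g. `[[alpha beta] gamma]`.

[[autumn [noon goat]] [[desert [marsh brass]] bell]]

Overall it is a kind of bell (specifically "desert marsh brass bell"); the modifier is "autumn noon goat".
Inside "autumn noon goat": head "goat" (specifically "noon goat"), modifier "autumn".
Inside "noon goat": head "goat", modifier "noon".
Inside "desert marsh brass bell": head "bell", modifier "desert marsh brass".
Inside "desert marsh brass": head "brass" (specifically "marsh brass"), modifier "desert".
Inside "marsh brass": head "brass", modifier "marsh".
So the structure is [[autumn [noon goat]] [[desert [marsh brass]] bell]].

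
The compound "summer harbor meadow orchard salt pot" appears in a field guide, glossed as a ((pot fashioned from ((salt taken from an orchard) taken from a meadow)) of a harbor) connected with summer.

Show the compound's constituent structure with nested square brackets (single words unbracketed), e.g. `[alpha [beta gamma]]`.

Overall it is a kind of pot (specifically "harbor meadow orchard salt pot"); the modifier is "summer".
Inside "harbor meadow orchard salt pot": head "pot" (specifically "meadow orchard salt pot"), modifier "harbor".
Inside "meadow orchard salt pot": head "pot", modifier "meadow orchard salt".
Inside "meadow orchard salt": head "salt" (specifically "orchard salt"), modifier "meadow".
Inside "orchard salt": head "salt", modifier "orchard".
Assembled: [summer [harbor [[meadow [orchard salt]] pot]]].

[summer [harbor [[meadow [orchard salt]] pot]]]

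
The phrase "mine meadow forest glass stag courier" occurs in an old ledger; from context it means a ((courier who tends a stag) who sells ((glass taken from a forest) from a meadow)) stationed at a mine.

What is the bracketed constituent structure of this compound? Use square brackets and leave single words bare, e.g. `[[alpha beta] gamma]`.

[mine [[meadow [forest glass]] [stag courier]]]

Whole compound: head "courier" (specifically "meadow forest glass stag courier"), modifier "mine".
"meadow forest glass stag courier" → head "courier" (specifically "stag courier"), modifier "meadow forest glass".
"meadow forest glass" → head "glass" (specifically "forest glass"), modifier "meadow".
"forest glass" → head "glass", modifier "forest".
"stag courier" → head "courier", modifier "stag".
Putting it together: [mine [[meadow [forest glass]] [stag courier]]].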